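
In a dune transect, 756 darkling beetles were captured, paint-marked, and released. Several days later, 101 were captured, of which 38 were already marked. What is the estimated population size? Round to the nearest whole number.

N ≈ 2009

N = (756 × 101) / 38 = 76356 / 38 ≈ 2009.4 → 2009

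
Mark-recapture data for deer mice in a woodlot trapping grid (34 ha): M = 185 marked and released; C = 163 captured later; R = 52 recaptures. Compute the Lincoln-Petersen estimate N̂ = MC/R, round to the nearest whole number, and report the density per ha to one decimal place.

density ≈ 17.1 deer mice per ha

N̂ = 185·163/52 = 30155/52 ≈ 579.9 → 580
Density = N̂ / area = 580 / 34 ≈ 17.06 → 17.1 per ha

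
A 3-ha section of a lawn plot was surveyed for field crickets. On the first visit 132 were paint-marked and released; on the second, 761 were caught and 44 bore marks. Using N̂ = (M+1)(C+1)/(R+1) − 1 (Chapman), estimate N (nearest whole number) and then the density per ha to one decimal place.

density ≈ 750.3 field crickets per ha

N̂ = 133·762/45 − 1 = 101346/45 − 1 ≈ 2251.1 → 2251
Density = N̂ / area = 2251 / 3 ≈ 750.33 → 750.3 per ha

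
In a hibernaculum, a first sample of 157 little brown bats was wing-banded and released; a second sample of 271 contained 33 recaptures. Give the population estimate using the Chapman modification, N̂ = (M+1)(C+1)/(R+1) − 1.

N = 1263

N̂ = (157+1)(271+1)/(33+1) − 1 = 158·272/34 − 1
= 42976/34 − 1 = 1264 − 1 = 1263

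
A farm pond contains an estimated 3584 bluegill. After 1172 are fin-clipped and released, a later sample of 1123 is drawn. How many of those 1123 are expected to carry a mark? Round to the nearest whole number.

expected recaptures ≈ 367

Expected recaptures E[R] = M·C / N.
E[R] = 1172 × 1123 / 3584 = 1316156 / 3584 ≈ 367.2 → 367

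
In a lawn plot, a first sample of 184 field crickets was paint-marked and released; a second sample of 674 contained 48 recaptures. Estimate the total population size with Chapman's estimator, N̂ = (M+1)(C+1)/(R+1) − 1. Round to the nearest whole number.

N̂ = (184+1)(674+1)/(48+1) − 1 = 185·675/49 − 1
= 124875/49 − 1 ≈ 2548.47 − 1 ≈ 2547.47 → 2547

N ≈ 2547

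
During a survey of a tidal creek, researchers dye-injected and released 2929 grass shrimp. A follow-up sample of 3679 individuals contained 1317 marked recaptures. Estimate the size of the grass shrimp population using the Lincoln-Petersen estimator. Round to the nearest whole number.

Lincoln-Petersen assumes M/N = R/C, so N = M·C / R.
N = (2929 × 3679) / 1317 = 10775791 / 1317 ≈ 8182.1 → 8182

N ≈ 8182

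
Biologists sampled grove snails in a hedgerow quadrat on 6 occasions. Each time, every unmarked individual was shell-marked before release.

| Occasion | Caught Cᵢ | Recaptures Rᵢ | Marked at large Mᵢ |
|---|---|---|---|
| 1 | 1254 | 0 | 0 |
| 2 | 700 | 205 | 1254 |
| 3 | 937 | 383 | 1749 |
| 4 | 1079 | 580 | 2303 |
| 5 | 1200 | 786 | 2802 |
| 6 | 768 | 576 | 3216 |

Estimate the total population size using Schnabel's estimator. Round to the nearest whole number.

N ≈ 4282

Σ MᵢCᵢ = 0·1254 + 1254·700 + 1749·937 + 2303·1079 + 2802·1200 + 3216·768 = 0 + 877800 + 1638813 + 2484937 + 3362400 + 2469888 = 10833838
Σ Rᵢ = 0 + 205 + 383 + 580 + 786 + 576 = 2530
N̂ = 10833838 / 2530 ≈ 4282.1 → 4282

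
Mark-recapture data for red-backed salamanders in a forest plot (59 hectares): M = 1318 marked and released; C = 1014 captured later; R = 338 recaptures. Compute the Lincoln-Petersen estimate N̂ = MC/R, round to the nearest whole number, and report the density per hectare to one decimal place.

N̂ = 1318·1014/338 = 1336452/338 = 3954
Density = N̂ / area = 3954 / 59 ≈ 67.02 → 67.0 per hectare

density ≈ 67.0 red-backed salamanders per hectare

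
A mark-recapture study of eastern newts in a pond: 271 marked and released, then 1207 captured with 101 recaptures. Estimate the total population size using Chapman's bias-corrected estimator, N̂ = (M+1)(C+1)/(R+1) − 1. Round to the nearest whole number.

N̂ = (271+1)(1207+1)/(101+1) − 1 = 272·1208/102 − 1
= 328576/102 − 1 ≈ 3221.3 − 1 ≈ 3220.3 → 3220

N ≈ 3220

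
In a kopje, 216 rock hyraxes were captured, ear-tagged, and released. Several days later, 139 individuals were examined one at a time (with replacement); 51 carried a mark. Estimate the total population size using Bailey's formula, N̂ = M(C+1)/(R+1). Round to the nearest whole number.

N̂ = 216·(139+1)/(51+1) = 216·140/52 = 30240/52 ≈ 581.5 → 582

N ≈ 582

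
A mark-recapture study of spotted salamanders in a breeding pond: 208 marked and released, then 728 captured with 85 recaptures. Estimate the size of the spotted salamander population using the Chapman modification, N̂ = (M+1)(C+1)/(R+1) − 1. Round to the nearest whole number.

N̂ = (208+1)(728+1)/(85+1) − 1 = 209·729/86 − 1
= 152361/86 − 1 ≈ 1771.6 − 1 ≈ 1770.6 → 1771

N ≈ 1771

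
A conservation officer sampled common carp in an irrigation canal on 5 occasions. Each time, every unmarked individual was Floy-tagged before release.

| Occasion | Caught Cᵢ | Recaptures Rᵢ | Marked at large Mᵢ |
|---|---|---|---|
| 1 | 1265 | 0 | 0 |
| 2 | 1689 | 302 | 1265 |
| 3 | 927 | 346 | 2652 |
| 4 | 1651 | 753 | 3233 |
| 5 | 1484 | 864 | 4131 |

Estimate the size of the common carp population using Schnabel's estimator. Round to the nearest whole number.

Σ MᵢCᵢ = 0·1265 + 1265·1689 + 2652·927 + 3233·1651 + 4131·1484 = 0 + 2136585 + 2458404 + 5337683 + 6130404 = 16063076
Σ Rᵢ = 0 + 302 + 346 + 753 + 864 = 2265
N̂ = 16063076 / 2265 ≈ 7091.9 → 7092

N ≈ 7092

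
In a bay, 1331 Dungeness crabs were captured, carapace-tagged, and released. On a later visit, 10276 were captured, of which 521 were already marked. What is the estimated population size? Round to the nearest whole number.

The marked fraction in the recapture sample should equal the marked fraction in the population: 521/10276 = 1331/N.
N = (1331 × 10276) / 521 = 13677356 / 521 ≈ 26252.1 → 26252

N ≈ 26,252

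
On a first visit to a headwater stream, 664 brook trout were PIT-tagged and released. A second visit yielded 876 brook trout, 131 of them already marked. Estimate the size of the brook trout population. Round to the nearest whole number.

N ≈ 4440

N = (664 × 876) / 131 = 581664 / 131 ≈ 4440.2 → 4440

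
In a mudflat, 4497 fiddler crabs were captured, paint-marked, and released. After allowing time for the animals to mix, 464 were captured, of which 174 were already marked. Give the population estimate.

N = (4497 × 464) / 174 = 2086608 / 174 = 11992

N = 11,992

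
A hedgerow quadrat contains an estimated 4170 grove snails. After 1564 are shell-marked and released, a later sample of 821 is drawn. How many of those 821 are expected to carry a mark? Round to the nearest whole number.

The marked fraction of the population is 1564/4170, so in a sample of 821 expect C·(M/N) marked.
E[R] = 1564 × 821 / 4170 = 1284044 / 4170 ≈ 307.9 → 308

expected recaptures ≈ 308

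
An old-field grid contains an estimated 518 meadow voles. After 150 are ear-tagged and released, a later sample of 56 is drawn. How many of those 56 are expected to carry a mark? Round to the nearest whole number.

expected recaptures ≈ 16

Expected recaptures E[R] = M·C / N.
E[R] = 150 × 56 / 518 = 8400 / 518 ≈ 16.2 → 16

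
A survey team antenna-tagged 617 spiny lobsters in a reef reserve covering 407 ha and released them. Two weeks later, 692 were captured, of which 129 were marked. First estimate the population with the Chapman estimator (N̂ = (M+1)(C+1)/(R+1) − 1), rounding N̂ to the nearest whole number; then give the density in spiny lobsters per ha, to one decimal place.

density ≈ 8.1 spiny lobsters per ha

N̂ = 618·693/130 − 1 = 428274/130 − 1 ≈ 3293.4 → 3293
Density = N̂ / area = 3293 / 407 ≈ 8.09 → 8.1 per ha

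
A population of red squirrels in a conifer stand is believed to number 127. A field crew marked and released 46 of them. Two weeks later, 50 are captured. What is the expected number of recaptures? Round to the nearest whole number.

Expected recaptures E[R] = M·C / N.
E[R] = 46 × 50 / 127 = 2300 / 127 ≈ 18.1 → 18

expected recaptures ≈ 18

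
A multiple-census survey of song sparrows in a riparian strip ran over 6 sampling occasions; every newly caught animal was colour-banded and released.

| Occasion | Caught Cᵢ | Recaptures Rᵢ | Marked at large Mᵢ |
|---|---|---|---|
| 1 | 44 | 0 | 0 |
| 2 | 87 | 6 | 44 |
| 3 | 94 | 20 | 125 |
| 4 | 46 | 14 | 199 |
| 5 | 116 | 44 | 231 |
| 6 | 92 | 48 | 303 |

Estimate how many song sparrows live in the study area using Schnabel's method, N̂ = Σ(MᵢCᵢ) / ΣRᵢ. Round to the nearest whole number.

Σ MᵢCᵢ = 0·44 + 44·87 + 125·94 + 199·46 + 231·116 + 303·92 = 0 + 3828 + 11750 + 9154 + 26796 + 27876 = 79404
Σ Rᵢ = 0 + 6 + 20 + 14 + 44 + 48 = 132
N̂ = 79404 / 132 ≈ 601.5 → 602

N ≈ 602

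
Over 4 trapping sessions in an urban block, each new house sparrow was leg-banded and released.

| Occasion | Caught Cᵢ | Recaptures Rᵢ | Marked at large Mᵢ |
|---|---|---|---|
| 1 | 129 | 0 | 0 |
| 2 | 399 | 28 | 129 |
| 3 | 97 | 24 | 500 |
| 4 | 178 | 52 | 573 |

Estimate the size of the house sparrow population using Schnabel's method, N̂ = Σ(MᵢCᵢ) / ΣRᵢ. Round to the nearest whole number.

Σ MᵢCᵢ = 0·129 + 129·399 + 500·97 + 573·178 = 0 + 51471 + 48500 + 101994 = 201965
Σ Rᵢ = 0 + 28 + 24 + 52 = 104
N̂ = 201965 / 104 ≈ 1942.0 → 1942

N ≈ 1942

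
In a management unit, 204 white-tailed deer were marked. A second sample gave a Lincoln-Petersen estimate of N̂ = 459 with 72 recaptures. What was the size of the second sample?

C = 162

From N = M·C/R: C = N·R / M = 459·72 / 204 = 33048 / 204 = 162.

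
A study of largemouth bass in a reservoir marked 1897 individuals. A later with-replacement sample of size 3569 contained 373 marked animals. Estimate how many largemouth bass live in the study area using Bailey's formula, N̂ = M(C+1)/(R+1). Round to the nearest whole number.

N ≈ 18,108

N̂ = 1897·(3569+1)/(373+1) = 1897·3570/374 = 6772290/374 ≈ 18107.7 → 18108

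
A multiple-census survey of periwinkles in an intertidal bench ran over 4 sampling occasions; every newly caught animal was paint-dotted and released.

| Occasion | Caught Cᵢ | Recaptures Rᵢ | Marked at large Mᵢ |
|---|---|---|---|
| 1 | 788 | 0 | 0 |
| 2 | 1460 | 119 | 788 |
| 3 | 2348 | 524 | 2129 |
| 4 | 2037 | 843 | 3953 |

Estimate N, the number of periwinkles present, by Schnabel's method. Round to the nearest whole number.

N ≈ 9557

Σ MᵢCᵢ = 0·788 + 788·1460 + 2129·2348 + 3953·2037 = 0 + 1150480 + 4998892 + 8052261 = 14201633
Σ Rᵢ = 0 + 119 + 524 + 843 = 1486
N̂ = 14201633 / 1486 ≈ 9557.0 → 9557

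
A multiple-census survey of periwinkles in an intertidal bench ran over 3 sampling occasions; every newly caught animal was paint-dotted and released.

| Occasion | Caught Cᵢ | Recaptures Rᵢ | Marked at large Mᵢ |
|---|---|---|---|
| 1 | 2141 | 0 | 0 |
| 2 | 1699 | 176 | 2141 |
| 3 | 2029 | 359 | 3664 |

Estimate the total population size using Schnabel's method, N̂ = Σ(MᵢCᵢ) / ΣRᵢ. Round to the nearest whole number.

N ≈ 20,695

Σ MᵢCᵢ = 0·2141 + 2141·1699 + 3664·2029 = 0 + 3637559 + 7434256 = 11071815
Σ Rᵢ = 0 + 176 + 359 = 535
N̂ = 11071815 / 535 ≈ 20695.0 → 20695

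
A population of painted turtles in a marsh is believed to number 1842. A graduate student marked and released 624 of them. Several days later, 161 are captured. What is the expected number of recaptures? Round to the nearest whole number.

expected recaptures ≈ 55

The marked fraction of the population is 624/1842, so in a sample of 161 expect C·(M/N) marked.
E[R] = 624 × 161 / 1842 = 100464 / 1842 ≈ 54.5 → 55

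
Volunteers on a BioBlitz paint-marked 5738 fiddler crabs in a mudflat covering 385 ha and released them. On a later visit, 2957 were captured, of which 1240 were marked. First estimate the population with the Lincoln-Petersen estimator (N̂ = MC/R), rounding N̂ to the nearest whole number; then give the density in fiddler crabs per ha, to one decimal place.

density ≈ 35.5 fiddler crabs per ha

N̂ = 5738·2957/1240 = 16967266/1240 ≈ 13683.3 → 13683
Density = N̂ / area = 13683 / 385 ≈ 35.54 → 35.5 per ha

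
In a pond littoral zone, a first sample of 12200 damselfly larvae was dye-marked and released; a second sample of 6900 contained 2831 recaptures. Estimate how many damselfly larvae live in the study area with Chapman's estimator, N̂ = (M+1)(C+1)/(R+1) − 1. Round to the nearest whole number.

N̂ = (12200+1)(6900+1)/(2831+1) − 1 = 12201·6901/2832 − 1
= 84199101/2832 − 1 ≈ 29731.3 − 1 ≈ 29730.3 → 29730

N ≈ 29,730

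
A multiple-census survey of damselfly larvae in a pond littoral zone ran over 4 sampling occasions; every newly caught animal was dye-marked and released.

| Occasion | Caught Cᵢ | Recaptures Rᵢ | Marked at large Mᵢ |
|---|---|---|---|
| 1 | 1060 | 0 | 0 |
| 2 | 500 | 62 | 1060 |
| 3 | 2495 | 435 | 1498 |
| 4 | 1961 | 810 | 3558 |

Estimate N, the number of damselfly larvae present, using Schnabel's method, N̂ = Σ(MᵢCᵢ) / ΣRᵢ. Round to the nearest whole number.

Σ MᵢCᵢ = 0·1060 + 1060·500 + 1498·2495 + 3558·1961 = 0 + 530000 + 3737510 + 6977238 = 11244748
Σ Rᵢ = 0 + 62 + 435 + 810 = 1307
N̂ = 11244748 / 1307 ≈ 8603.48 → 8603

N ≈ 8603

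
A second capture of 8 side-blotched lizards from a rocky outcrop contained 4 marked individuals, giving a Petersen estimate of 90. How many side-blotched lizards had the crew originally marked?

M = 45

From N = M·C/R: M = N·R / C = 90·4 / 8 = 360 / 8 = 45.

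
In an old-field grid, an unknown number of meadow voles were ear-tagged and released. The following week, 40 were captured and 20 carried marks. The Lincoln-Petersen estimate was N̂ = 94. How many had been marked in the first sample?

M = 47

From N = M·C/R: M = N·R / C = 94·20 / 40 = 1880 / 40 = 47.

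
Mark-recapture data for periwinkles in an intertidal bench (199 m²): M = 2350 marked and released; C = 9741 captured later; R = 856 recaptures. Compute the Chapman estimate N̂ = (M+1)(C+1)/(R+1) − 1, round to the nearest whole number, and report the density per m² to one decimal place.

N̂ = 2351·9742/857 − 1 = 22903442/857 − 1 ≈ 26724.1 → 26724
Density = N̂ / area = 26724 / 199 ≈ 134.29 → 134.3 per m²

density ≈ 134.3 periwinkles per m²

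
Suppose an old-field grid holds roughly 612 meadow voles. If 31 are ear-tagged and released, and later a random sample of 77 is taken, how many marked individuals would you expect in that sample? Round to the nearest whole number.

The marked fraction of the population is 31/612, so in a sample of 77 expect C·(M/N) marked.
E[R] = 31 × 77 / 612 = 2387 / 612 ≈ 3.9 → 4

expected recaptures ≈ 4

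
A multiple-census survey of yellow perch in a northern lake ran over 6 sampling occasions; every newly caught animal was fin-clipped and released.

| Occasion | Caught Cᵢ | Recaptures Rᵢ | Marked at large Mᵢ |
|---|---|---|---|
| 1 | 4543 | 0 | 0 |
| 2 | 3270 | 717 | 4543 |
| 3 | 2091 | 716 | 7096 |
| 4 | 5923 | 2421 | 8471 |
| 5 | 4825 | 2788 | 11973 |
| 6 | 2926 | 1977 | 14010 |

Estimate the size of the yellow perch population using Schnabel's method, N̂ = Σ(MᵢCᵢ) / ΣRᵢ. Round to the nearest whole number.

Σ MᵢCᵢ = 0·4543 + 4543·3270 + 7096·2091 + 8471·5923 + 11973·4825 + 14010·2926 = 0 + 14855610 + 14837736 + 50173733 + 57769725 + 40993260 = 178630064
Σ Rᵢ = 0 + 717 + 716 + 2421 + 2788 + 1977 = 8619
N̂ = 178630064 / 8619 ≈ 20725.1 → 20725

N ≈ 20,725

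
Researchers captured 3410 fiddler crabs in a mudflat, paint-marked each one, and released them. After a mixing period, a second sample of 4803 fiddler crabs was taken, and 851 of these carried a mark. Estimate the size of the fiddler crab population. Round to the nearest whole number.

N ≈ 19,246

The marked fraction in the recapture sample should equal the marked fraction in the population: 851/4803 = 3410/N.
N = (3410 × 4803) / 851 = 16378230 / 851 ≈ 19245.9 → 19246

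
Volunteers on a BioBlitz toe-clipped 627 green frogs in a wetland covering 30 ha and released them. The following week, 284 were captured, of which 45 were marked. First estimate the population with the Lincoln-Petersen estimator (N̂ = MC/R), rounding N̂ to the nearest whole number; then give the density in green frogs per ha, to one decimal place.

N̂ = 627·284/45 = 178068/45 ≈ 3957.1 → 3957
Density = N̂ / area = 3957 / 30 ≈ 131.90 → 131.9 per ha

density ≈ 131.9 green frogs per ha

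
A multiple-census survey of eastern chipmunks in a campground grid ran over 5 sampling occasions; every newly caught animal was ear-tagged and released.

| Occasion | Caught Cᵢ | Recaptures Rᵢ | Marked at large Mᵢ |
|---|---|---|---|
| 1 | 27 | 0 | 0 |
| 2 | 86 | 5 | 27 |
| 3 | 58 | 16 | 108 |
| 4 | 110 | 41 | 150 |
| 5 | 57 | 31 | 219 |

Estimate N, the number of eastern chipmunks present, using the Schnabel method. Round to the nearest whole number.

N ≈ 404

Σ MᵢCᵢ = 0·27 + 27·86 + 108·58 + 150·110 + 219·57 = 0 + 2322 + 6264 + 16500 + 12483 = 37569
Σ Rᵢ = 0 + 5 + 16 + 41 + 31 = 93
N̂ = 37569 / 93 ≈ 404.0 → 404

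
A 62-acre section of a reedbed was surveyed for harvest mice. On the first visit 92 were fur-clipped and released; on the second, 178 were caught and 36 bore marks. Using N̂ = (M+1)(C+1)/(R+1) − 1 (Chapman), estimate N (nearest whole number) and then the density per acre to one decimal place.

density ≈ 7.2 harvest mice per acre

N̂ = 93·179/37 − 1 = 16647/37 − 1 ≈ 448.9 → 449
Density = N̂ / area = 449 / 62 ≈ 7.24 → 7.2 per acre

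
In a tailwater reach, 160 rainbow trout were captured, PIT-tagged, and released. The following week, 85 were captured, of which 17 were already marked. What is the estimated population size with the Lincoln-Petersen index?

N = 800

Lincoln-Petersen assumes M/N = R/C, so N = M·C / R.
N = (160 × 85) / 17 = 13600 / 17 = 800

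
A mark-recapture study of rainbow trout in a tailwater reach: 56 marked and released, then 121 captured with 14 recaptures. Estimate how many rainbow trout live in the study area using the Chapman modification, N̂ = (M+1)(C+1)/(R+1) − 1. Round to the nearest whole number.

N ≈ 463

N̂ = (56+1)(121+1)/(14+1) − 1 = 57·122/15 − 1
= 6954/15 − 1 ≈ 463.6 − 1 ≈ 462.6 → 463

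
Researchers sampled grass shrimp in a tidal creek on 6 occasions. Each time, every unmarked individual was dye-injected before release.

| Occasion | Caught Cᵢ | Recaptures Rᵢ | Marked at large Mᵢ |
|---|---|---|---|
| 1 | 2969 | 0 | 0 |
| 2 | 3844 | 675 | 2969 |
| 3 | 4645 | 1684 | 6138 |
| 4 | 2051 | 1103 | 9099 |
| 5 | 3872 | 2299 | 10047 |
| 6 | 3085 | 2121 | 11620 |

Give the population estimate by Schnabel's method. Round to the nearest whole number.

Σ MᵢCᵢ = 0·2969 + 2969·3844 + 6138·4645 + 9099·2051 + 10047·3872 + 11620·3085 = 0 + 11412836 + 28511010 + 18662049 + 38901984 + 35847700 = 133335579
Σ Rᵢ = 0 + 675 + 1684 + 1103 + 2299 + 2121 = 7882
N̂ = 133335579 / 7882 ≈ 16916.47 → 16916

N ≈ 16,916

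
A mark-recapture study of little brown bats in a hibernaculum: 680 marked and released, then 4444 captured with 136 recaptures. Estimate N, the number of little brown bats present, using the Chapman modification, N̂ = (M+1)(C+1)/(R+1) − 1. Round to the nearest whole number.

N ≈ 22,094

N̂ = (680+1)(4444+1)/(136+1) − 1 = 681·4445/137 − 1
= 3027045/137 − 1 ≈ 22095.2 − 1 ≈ 22094.2 → 22094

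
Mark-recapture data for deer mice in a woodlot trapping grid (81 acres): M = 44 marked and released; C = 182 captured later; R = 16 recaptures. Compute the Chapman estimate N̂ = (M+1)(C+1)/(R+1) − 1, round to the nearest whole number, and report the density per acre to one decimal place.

N̂ = 45·183/17 − 1 = 8235/17 − 1 ≈ 483.4 → 483
Density = N̂ / area = 483 / 81 ≈ 5.96 → 6.0 per acre

density ≈ 6.0 deer mice per acre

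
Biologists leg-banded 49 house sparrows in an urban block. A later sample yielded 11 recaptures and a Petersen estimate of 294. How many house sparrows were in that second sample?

C = 66

From N = M·C/R: C = N·R / M = 294·11 / 49 = 3234 / 49 = 66.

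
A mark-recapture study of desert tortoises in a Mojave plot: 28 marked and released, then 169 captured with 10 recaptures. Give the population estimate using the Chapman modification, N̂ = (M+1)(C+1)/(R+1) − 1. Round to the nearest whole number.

N̂ = (28+1)(169+1)/(10+1) − 1 = 29·170/11 − 1
= 4930/11 − 1 ≈ 448.2 − 1 ≈ 447.2 → 447

N ≈ 447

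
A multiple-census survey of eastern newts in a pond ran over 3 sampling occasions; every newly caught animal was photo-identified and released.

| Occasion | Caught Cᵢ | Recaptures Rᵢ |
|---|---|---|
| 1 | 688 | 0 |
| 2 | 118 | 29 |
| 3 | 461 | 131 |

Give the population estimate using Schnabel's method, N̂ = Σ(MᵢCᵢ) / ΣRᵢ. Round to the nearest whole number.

N ≈ 2746

Marked at large before each occasion: Mᵢ = Σⱼ<ᵢ (Cⱼ − Rⱼ) → M1=0, M2=688, M3=777
Σ MᵢCᵢ = 0·688 + 688·118 + 777·461 = 0 + 81184 + 358197 = 439381
Σ Rᵢ = 0 + 29 + 131 = 160
N̂ = 439381 / 160 ≈ 2746.1 → 2746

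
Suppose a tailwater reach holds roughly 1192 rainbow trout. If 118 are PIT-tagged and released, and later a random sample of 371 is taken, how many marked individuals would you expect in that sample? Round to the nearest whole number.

The marked fraction of the population is 118/1192, so in a sample of 371 expect C·(M/N) marked.
E[R] = 118 × 371 / 1192 = 43778 / 1192 ≈ 36.7 → 37

expected recaptures ≈ 37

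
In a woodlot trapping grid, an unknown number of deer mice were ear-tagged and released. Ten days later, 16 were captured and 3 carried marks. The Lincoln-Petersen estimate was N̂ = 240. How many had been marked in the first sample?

From N = M·C/R: M = N·R / C = 240·3 / 16 = 720 / 16 = 45.

M = 45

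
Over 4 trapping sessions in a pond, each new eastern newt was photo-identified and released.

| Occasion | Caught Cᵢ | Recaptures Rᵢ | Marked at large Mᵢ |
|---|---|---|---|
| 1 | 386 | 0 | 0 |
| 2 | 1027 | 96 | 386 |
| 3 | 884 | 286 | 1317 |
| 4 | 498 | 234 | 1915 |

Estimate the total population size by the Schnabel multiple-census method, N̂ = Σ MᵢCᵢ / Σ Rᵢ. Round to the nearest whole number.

N ≈ 4082

Σ MᵢCᵢ = 0·386 + 386·1027 + 1317·884 + 1915·498 = 0 + 396422 + 1164228 + 953670 = 2514320
Σ Rᵢ = 0 + 96 + 286 + 234 = 616
N̂ = 2514320 / 616 ≈ 4081.7 → 4082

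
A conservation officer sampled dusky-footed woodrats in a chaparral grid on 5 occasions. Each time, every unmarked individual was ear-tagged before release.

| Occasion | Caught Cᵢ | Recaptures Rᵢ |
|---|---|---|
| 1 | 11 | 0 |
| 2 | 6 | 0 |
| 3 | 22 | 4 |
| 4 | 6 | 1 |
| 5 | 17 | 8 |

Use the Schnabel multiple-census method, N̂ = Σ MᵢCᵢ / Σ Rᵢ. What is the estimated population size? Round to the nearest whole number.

Marked at large before each occasion: Mᵢ = Σⱼ<ᵢ (Cⱼ − Rⱼ) → M1=0, M2=11, M3=17, M4=35, M5=40
Σ MᵢCᵢ = 0·11 + 11·6 + 17·22 + 35·6 + 40·17 = 0 + 66 + 374 + 210 + 680 = 1330
Σ Rᵢ = 0 + 0 + 4 + 1 + 8 = 13
N̂ = 1330 / 13 ≈ 102.3 → 102

N ≈ 102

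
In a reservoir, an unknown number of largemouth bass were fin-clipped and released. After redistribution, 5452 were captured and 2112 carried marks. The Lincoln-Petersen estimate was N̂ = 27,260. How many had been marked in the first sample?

M = 10560

From N = M·C/R: M = N·R / C = 27260·2112 / 5452 = 57573120 / 5452 = 10560.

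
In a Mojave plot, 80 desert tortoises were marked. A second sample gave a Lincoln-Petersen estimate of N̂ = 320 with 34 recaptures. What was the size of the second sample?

From N = M·C/R: C = N·R / M = 320·34 / 80 = 10880 / 80 = 136.

C = 136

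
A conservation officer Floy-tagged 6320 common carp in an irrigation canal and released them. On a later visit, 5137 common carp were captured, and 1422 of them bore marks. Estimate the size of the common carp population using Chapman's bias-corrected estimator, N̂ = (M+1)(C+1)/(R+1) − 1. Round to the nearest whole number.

N̂ = (6320+1)(5137+1)/(1422+1) − 1 = 6321·5138/1423 − 1
= 32477298/1423 − 1 ≈ 22823.1 − 1 ≈ 22822.1 → 22822

N ≈ 22,822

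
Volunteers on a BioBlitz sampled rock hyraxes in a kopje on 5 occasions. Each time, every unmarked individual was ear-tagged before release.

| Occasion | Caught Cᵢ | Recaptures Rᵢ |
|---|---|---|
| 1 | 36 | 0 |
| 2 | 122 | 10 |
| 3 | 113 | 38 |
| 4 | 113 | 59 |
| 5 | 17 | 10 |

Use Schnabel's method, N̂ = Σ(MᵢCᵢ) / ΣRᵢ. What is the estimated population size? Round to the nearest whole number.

Marked at large before each occasion: Mᵢ = Σⱼ<ᵢ (Cⱼ − Rⱼ) → M1=0, M2=36, M3=148, M4=223, M5=277
Σ MᵢCᵢ = 0·36 + 36·122 + 148·113 + 223·113 + 277·17 = 0 + 4392 + 16724 + 25199 + 4709 = 51024
Σ Rᵢ = 0 + 10 + 38 + 59 + 10 = 117
N̂ = 51024 / 117 ≈ 436.1 → 436

N ≈ 436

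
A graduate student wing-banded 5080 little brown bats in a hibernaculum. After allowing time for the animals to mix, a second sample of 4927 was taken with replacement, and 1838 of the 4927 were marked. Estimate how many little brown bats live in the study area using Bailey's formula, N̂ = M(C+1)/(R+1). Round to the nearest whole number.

N̂ = 5080·(4927+1)/(1838+1) = 5080·4928/1839 = 25034240/1839 ≈ 13613.0 → 13613

N ≈ 13,613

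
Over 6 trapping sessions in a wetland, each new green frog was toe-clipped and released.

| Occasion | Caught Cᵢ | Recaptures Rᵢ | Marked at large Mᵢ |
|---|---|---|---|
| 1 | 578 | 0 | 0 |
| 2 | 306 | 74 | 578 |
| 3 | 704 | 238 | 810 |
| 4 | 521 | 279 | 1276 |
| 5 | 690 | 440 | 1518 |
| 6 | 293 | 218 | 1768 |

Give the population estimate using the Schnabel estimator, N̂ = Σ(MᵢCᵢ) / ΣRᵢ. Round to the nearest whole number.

Σ MᵢCᵢ = 0·578 + 578·306 + 810·704 + 1276·521 + 1518·690 + 1768·293 = 0 + 176868 + 570240 + 664796 + 1047420 + 518024 = 2977348
Σ Rᵢ = 0 + 74 + 238 + 279 + 440 + 218 = 1249
N̂ = 2977348 / 1249 ≈ 2383.8 → 2384

N ≈ 2384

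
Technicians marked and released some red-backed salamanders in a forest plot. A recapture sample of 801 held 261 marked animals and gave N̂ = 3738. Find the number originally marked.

From N = M·C/R: M = N·R / C = 3738·261 / 801 = 975618 / 801 = 1218.

M = 1218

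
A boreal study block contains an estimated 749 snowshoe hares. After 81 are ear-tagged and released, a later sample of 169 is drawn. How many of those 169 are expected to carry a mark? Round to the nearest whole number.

The marked fraction of the population is 81/749, so in a sample of 169 expect C·(M/N) marked.
E[R] = 81 × 169 / 749 = 13689 / 749 ≈ 18.3 → 18

expected recaptures ≈ 18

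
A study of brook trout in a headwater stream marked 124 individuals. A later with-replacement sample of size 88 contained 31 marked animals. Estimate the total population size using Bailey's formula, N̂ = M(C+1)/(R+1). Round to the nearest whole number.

N ≈ 345

N̂ = 124·(88+1)/(31+1) = 124·89/32 = 11036/32 ≈ 344.9 → 345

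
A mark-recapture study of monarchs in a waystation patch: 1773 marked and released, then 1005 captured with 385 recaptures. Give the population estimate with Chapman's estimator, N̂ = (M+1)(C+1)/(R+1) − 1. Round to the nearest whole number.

N̂ = (1773+1)(1005+1)/(385+1) − 1 = 1774·1006/386 − 1
= 1784644/386 − 1 ≈ 4623.4 − 1 ≈ 4622.4 → 4622

N ≈ 4622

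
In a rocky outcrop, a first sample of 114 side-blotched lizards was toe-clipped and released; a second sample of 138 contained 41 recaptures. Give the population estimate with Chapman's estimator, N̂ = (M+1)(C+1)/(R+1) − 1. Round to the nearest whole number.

N ≈ 380

N̂ = (114+1)(138+1)/(41+1) − 1 = 115·139/42 − 1
= 15985/42 − 1 ≈ 380.6 − 1 ≈ 379.6 → 380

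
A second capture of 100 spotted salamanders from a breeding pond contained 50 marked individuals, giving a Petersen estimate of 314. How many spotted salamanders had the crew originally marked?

From N = M·C/R: M = N·R / C = 314·50 / 100 = 15700 / 100 = 157.

M = 157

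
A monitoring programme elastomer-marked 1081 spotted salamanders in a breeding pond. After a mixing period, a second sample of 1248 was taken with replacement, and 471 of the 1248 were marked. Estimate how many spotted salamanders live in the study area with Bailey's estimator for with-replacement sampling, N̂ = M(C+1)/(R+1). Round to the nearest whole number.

N ≈ 2861

N̂ = 1081·(1248+1)/(471+1) = 1081·1249/472 = 1350169/472 ≈ 2860.5 → 2861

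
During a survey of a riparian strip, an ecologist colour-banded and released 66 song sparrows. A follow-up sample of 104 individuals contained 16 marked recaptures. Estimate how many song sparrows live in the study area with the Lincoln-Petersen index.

N = 429

N = (66 × 104) / 16 = 6864 / 16 = 429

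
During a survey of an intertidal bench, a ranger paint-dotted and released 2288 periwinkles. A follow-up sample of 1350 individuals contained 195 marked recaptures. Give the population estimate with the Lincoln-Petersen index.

N = 15,840

Lincoln-Petersen assumes M/N = R/C, so N = M·C / R.
N = (2288 × 1350) / 195 = 3088800 / 195 = 15840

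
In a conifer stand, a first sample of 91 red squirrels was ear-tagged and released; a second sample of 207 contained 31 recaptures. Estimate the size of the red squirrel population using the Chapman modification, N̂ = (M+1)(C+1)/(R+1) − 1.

N̂ = (91+1)(207+1)/(31+1) − 1 = 92·208/32 − 1
= 19136/32 − 1 = 598 − 1 = 597

N = 597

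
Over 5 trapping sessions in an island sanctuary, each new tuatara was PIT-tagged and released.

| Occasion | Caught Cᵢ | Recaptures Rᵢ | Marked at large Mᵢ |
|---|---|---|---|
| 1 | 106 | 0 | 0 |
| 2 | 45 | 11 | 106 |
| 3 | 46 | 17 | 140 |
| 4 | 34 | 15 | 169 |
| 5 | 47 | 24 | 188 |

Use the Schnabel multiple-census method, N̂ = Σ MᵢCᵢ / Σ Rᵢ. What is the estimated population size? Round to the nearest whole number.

Σ MᵢCᵢ = 0·106 + 106·45 + 140·46 + 169·34 + 188·47 = 0 + 4770 + 6440 + 5746 + 8836 = 25792
Σ Rᵢ = 0 + 11 + 17 + 15 + 24 = 67
N̂ = 25792 / 67 ≈ 385.0 → 385

N ≈ 385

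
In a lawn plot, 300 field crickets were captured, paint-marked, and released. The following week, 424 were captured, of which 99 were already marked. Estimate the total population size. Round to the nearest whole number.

N = (300 × 424) / 99 = 127200 / 99 ≈ 1284.8 → 1285

N ≈ 1285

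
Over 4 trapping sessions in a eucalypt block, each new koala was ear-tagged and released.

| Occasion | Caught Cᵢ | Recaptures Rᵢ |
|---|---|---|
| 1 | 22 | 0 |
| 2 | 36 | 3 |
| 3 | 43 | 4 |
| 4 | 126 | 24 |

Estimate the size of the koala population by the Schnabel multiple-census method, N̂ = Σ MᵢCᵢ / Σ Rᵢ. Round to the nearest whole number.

Marked at large before each occasion: Mᵢ = Σⱼ<ᵢ (Cⱼ − Rⱼ) → M1=0, M2=22, M3=55, M4=94
Σ MᵢCᵢ = 0·22 + 22·36 + 55·43 + 94·126 = 0 + 792 + 2365 + 11844 = 15001
Σ Rᵢ = 0 + 3 + 4 + 24 = 31
N̂ = 15001 / 31 ≈ 483.9 → 484

N ≈ 484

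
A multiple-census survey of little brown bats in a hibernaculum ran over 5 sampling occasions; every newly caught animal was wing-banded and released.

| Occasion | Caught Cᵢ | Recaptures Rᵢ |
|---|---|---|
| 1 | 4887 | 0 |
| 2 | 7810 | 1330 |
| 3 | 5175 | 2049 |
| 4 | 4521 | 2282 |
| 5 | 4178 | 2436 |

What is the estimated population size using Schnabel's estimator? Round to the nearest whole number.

N ≈ 28,705

Marked at large before each occasion: Mᵢ = Σⱼ<ᵢ (Cⱼ − Rⱼ) → M1=0, M2=4887, M3=11367, M4=14493, M5=16732
Σ MᵢCᵢ = 0·4887 + 4887·7810 + 11367·5175 + 14493·4521 + 16732·4178 = 0 + 38167470 + 58824225 + 65522853 + 69906296 = 232420844
Σ Rᵢ = 0 + 1330 + 2049 + 2282 + 2436 = 8097
N̂ = 232420844 / 8097 ≈ 28704.6 → 28705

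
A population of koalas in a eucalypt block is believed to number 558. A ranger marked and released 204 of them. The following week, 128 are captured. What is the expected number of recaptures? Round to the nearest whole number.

The marked fraction of the population is 204/558, so in a sample of 128 expect C·(M/N) marked.
E[R] = 204 × 128 / 558 = 26112 / 558 ≈ 46.8 → 47

expected recaptures ≈ 47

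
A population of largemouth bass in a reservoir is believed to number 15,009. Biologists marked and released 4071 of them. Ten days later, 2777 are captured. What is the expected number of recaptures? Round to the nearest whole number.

The marked fraction of the population is 4071/15009, so in a sample of 2777 expect C·(M/N) marked.
E[R] = 4071 × 2777 / 15009 = 11305167 / 15009 ≈ 753.2 → 753

expected recaptures ≈ 753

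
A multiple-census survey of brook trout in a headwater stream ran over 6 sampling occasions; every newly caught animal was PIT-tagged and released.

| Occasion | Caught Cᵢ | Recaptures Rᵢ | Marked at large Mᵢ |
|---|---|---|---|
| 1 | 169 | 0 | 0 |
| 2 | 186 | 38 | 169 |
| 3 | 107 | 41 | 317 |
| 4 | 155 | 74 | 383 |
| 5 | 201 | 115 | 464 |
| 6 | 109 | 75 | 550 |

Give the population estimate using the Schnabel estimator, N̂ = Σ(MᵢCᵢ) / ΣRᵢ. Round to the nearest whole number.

Σ MᵢCᵢ = 0·169 + 169·186 + 317·107 + 383·155 + 464·201 + 550·109 = 0 + 31434 + 33919 + 59365 + 93264 + 59950 = 277932
Σ Rᵢ = 0 + 38 + 41 + 74 + 115 + 75 = 343
N̂ = 277932 / 343 ≈ 810.3 → 810

N ≈ 810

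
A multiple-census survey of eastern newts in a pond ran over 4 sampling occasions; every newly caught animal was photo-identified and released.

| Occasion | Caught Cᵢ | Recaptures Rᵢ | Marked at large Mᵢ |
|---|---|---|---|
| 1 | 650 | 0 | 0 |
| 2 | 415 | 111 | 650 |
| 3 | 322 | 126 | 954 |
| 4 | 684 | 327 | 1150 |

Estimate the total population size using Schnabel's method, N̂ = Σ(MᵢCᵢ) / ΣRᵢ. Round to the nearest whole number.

Σ MᵢCᵢ = 0·650 + 650·415 + 954·322 + 1150·684 = 0 + 269750 + 307188 + 786600 = 1363538
Σ Rᵢ = 0 + 111 + 126 + 327 = 564
N̂ = 1363538 / 564 ≈ 2417.6 → 2418

N ≈ 2418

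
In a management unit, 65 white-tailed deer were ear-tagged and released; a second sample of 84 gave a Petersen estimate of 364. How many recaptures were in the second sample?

R = 15

From N = M·C/R: R = M·C / N = 65·84 / 364 = 5460 / 364 = 15.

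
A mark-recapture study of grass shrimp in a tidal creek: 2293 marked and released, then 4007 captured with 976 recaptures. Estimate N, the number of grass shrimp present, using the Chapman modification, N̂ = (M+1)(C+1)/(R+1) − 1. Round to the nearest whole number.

N̂ = (2293+1)(4007+1)/(976+1) − 1 = 2294·4008/977 − 1
= 9194352/977 − 1 ≈ 9410.8 − 1 ≈ 9409.8 → 9410

N ≈ 9410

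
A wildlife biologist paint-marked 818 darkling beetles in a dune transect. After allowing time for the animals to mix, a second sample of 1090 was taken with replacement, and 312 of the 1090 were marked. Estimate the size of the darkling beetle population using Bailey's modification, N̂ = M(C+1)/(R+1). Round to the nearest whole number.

N̂ = 818·(1090+1)/(312+1) = 818·1091/313 = 892438/313 ≈ 2851.2 → 2851

N ≈ 2851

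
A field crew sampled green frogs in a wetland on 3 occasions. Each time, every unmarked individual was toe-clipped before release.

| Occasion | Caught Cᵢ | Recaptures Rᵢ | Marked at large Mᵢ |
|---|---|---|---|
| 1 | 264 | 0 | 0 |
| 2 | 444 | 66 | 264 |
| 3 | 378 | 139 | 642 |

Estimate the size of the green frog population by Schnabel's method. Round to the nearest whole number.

N ≈ 1756

Σ MᵢCᵢ = 0·264 + 264·444 + 642·378 = 0 + 117216 + 242676 = 359892
Σ Rᵢ = 0 + 66 + 139 = 205
N̂ = 359892 / 205 ≈ 1755.6 → 1756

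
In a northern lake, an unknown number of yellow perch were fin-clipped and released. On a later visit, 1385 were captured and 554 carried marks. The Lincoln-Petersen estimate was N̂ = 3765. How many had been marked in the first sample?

M = 1506

From N = M·C/R: M = N·R / C = 3765·554 / 1385 = 2085810 / 1385 = 1506.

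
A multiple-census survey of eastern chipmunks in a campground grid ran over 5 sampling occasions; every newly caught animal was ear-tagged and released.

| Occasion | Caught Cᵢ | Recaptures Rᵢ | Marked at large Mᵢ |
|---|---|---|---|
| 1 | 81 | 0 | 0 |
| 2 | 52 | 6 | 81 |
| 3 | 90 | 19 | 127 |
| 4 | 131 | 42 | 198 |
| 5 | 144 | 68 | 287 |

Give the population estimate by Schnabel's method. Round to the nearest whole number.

N ≈ 614

Σ MᵢCᵢ = 0·81 + 81·52 + 127·90 + 198·131 + 287·144 = 0 + 4212 + 11430 + 25938 + 41328 = 82908
Σ Rᵢ = 0 + 6 + 19 + 42 + 68 = 135
N̂ = 82908 / 135 ≈ 614.1 → 614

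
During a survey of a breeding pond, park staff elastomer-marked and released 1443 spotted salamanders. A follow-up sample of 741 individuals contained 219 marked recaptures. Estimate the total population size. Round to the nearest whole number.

N ≈ 4882

Lincoln-Petersen assumes M/N = R/C, so N = M·C / R.
N = (1443 × 741) / 219 = 1069263 / 219 ≈ 4882.48 → 4882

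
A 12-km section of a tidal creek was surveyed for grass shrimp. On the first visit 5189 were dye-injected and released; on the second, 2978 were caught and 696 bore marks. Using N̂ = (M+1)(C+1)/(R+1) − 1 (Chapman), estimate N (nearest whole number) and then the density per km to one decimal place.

density ≈ 1848.4 grass shrimp per km

N̂ = 5190·2979/697 − 1 = 15461010/697 − 1 ≈ 22181.2 → 22181
Density = N̂ / area = 22181 / 12 ≈ 1848.42 → 1848.4 per km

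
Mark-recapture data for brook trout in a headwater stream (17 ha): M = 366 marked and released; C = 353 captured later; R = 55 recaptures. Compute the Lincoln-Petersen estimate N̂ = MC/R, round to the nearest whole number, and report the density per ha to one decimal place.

density ≈ 138.2 brook trout per ha

N̂ = 366·353/55 = 129198/55 ≈ 2349.1 → 2349
Density = N̂ / area = 2349 / 17 ≈ 138.18 → 138.2 per ha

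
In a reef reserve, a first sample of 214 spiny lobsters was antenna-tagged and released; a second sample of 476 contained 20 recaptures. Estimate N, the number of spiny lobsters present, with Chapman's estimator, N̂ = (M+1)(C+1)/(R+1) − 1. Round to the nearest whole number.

N ≈ 4883

N̂ = (214+1)(476+1)/(20+1) − 1 = 215·477/21 − 1
= 102555/21 − 1 ≈ 4883.6 − 1 ≈ 4882.6 → 4883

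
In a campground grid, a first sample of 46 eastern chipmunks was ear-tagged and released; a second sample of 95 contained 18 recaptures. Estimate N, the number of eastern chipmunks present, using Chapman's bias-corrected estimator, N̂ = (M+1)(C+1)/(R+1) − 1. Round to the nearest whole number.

N ≈ 236

N̂ = (46+1)(95+1)/(18+1) − 1 = 47·96/19 − 1
= 4512/19 − 1 ≈ 237.47 − 1 ≈ 236.47 → 236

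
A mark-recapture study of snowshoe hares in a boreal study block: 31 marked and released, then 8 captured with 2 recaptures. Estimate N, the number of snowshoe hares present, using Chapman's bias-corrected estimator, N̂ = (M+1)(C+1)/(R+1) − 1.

N̂ = (31+1)(8+1)/(2+1) − 1 = 32·9/3 − 1
= 288/3 − 1 = 96 − 1 = 95

N = 95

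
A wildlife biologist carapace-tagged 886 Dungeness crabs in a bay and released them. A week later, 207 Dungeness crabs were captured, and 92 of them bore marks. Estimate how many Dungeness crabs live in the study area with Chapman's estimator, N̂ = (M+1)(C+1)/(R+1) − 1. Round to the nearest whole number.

N ≈ 1983

N̂ = (886+1)(207+1)/(92+1) − 1 = 887·208/93 − 1
= 184496/93 − 1 ≈ 1983.8 − 1 ≈ 1982.8 → 1983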